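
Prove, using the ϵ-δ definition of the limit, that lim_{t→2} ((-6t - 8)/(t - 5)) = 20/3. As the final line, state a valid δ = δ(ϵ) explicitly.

δ = min(3/2, (9/76)ϵ)

Fix ϵ > 0. We want δ > 0 with 0 < |t − 2| < δ ⇒ |(-6t - 8)/(t - 5) − (20/3)| < ϵ.
Combining over a common denominator, (-6t - 8)/(t - 5) − (20/3) = [(-6t - 8)·(-3) − (-20)·(t - 5)] / [(-3)·(t - 5)] = 38(t − 2) / ((-3)(t - 5)).
So |(-6t - 8)/(t - 5) − (20/3)| = 38|t − 2| / (3·|t − 5|).
Require δ ≤ 3/2, so |t − 5| ≥ |-3| − |t − 2| > 3 − 3/2 = 3/2.
Hence |(-6t - 8)/(t - 5) − (20/3)| < 38|t − 2|/(3·(3/2)) = (76/9)|t − 2|, which is < ϵ once |t − 2| < (9/76)ϵ.
Take δ = min(3/2, (9/76)ϵ). Then 0 < |t − 2| < δ forces both bounds, so |(-6t - 8)/(t - 5) − (20/3)| < ϵ.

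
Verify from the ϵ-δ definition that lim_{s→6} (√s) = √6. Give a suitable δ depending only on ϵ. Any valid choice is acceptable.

δ = min(6, √6·ϵ)

Let ϵ > 0. We want δ > 0 such that 0 < |s − 6| < δ implies |√s − √6| < ϵ.
Rationalise: √s − √6 = (s − 6)/(√s + √6), so |√s − √6| = |s − 6|/(√s + √6).
Restrict δ ≤ 6 so that |s − 6| < 6 forces s > 0, and then √s + √6 > √6.
Hence |√s − √6| < |s − 6|/√6, which is < ϵ once |s − 6| < √6·ϵ.
Take δ = min(6, √6·ϵ). If 0 < |s − 6| < δ then s > 0 and |√s − √6| < |s − 6|/√6 < ϵ.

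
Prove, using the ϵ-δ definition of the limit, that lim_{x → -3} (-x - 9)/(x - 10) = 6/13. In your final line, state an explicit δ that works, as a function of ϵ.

Suppose ϵ > 0. We want δ > 0 with 0 < |x + 3| < δ ⇒ |(-x - 9)/(x - 10) − (6/13)| < ϵ.
Combining over a common denominator, (-x - 9)/(x - 10) − (6/13) = [(-x - 9)·(-13) − (-6)·(x - 10)] / [(-13)·(x - 10)] = 19(x + 3) / ((-13)(x - 10)).
So |(-x - 9)/(x - 10) − (6/13)| = 19|x + 3| / (13·|x − 10|).
Require δ ≤ 13/2, so |x − 10| ≥ |-13| − |x + 3| > 13 − 13/2 = 13/2.
Hence |(-x - 9)/(x - 10) − (6/13)| < 19|x + 3|/(13·(13/2)) = (38/169)|x + 3|, which is < ϵ once |x + 3| < (169/38)ϵ.
Take δ = min(13/2, (169/38)ϵ). Then 0 < |x + 3| < δ forces both bounds, so |(-x - 9)/(x - 10) − (6/13)| < ϵ.

δ = min(13/2, (169/38)ϵ)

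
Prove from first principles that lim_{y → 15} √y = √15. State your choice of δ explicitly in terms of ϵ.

Let ϵ > 0. We want δ > 0 such that 0 < |y − 15| < δ implies |√y − √15| < ϵ.
Multiplying by the conjugate, |√y − √15| = |y − 15|/(√y + √15).
Restrict δ ≤ 15 so that |y − 15| < 15 forces y > 0, and then √y + √15 > √15.
Hence |√y − √15| < |y − 15|/√15, which is < ϵ once |y − 15| < √15·ϵ.
Take δ = min(15, √15·ϵ). If 0 < |y − 15| < δ then y > 0 and |√y − √15| < |y − 15|/√15 < ϵ.

δ = min(15, √15·ϵ)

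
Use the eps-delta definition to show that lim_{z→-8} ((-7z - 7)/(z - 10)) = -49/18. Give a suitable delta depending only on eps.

Let eps > 0. We want delta > 0 with 0 < |z + 8| < delta ⇒ |(-7z - 7)/(z - 10) + 49/18| < eps.
Combining over a common denominator, (-7z - 7)/(z - 10) + 49/18 = [(-7z - 7)·(-18) − 49·(z - 10)] / [(-18)·(z - 10)] = 77(z + 8) / ((-18)(z - 10)).
So |(-7z - 7)/(z - 10) + 49/18| = 77|z + 8| / (18·|z − 10|).
Restrict delta ≤ 9. Then |z + 8| < 9 gives |z − 10| = |(z + 8) + (-18)| ≥ 18 − 9 = 9.
Hence |(-7z - 7)/(z - 10) + 49/18| < 77|z + 8|/(18·9) = (77/162)|z + 8|, which is < eps once |z + 8| < (162/77)eps.
Take delta = min(9, (162/77)eps). Then 0 < |z + 8| < delta forces both bounds, so |(-7z - 7)/(z - 10) + 49/18| < eps.

delta = min(9, (162/77)eps)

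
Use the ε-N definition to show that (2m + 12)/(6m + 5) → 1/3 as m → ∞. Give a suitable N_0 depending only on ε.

N_0 = (31/18)/ε

Let ε > 0 be given. For m ≥ 1, |(2m + 12)/(6m + 5) − (1/3)| = |62|/(6(6m + 5)) = 62/(6(6m + 5)).
Since 6m + 5 ≥ 6m for m ≥ 1, this is ≤ 62/(6·6m) = (31/18)/m.
So |(2m + 12)/(6m + 5) − (1/3)| < ε whenever m > (31/18)/ε.
Take N_0 = (31/18)/ε. If m > N_0 then |(2m + 12)/(6m + 5) − (1/3)| ≤ (31/18)/m < ε.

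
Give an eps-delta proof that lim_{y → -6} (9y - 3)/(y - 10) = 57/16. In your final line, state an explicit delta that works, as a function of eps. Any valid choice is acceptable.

Let eps > 0 be given. We want delta > 0 with 0 < |y + 6| < delta ⇒ |(9y - 3)/(y - 10) − (57/16)| < eps.
Combining over a common denominator, (9y - 3)/(y - 10) − (57/16) = [(9y - 3)·(-16) − (-57)·(y - 10)] / [(-16)·(y - 10)] = -87(y + 6) / ((-16)(y - 10)).
So |(9y - 3)/(y - 10) − (57/16)| = 87|y + 6| / (16·|y − 10|).
Restrict delta ≤ 8. Then |y + 6| < 8 gives |y − 10| = |(y + 6) + (-16)| ≥ 16 − 8 = 8.
Hence |(9y - 3)/(y - 10) − (57/16)| < 87|y + 6|/(16·8) = (87/128)|y + 6|, which is < eps once |y + 6| < (128/87)eps.
Take delta = min(8, (128/87)eps). Then 0 < |y + 6| < delta forces both bounds, so |(9y - 3)/(y - 10) − (57/16)| < eps.

delta = min(8, (128/87)eps)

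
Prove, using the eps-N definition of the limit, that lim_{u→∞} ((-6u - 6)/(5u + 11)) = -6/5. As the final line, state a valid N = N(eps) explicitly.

Let eps > 0 be given. We seek N > 0 such that u > N implies |(-6u - 6)/(5u + 11) + 6/5| < eps.
(-6u - 6)/(5u + 11) + 6/5 = (5(-6u - 6) − (-6)(5u + 11)) / (5(5u + 11)) = 36/(5(5u + 11)).
For u > 0 we have 5u + 11 > 5u, so |(-6u - 6)/(5u + 11) + 6/5| = 36/(5(5u + 11)) < 36/(5·5u) = (36/25)/u.
Thus |(-6u - 6)/(5u + 11) + 6/5| < eps whenever u > (36/25)/eps.
Take N = (36/25)/eps. If u > N then |(-6u - 6)/(5u + 11) + 6/5| < (36/25)/u < eps.

N = (36/25)/eps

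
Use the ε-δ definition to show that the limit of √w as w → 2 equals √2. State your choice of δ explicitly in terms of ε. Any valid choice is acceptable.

Let ε > 0 be given. We want δ > 0 such that 0 < |w − 2| < δ implies |√w − √2| < ε.
Multiplying by the conjugate, |√w − √2| = |w − 2|/(√w + √2).
Restrict δ ≤ 2 so that |w − 2| < 2 forces w > 0, and then √w + √2 > √2.
Hence |√w − √2| < |w − 2|/√2, which is < ε once |w − 2| < √2·ε.
Take δ = min(2, √2·ε). If 0 < |w − 2| < δ then w > 0 and |√w − √2| < |w − 2|/√2 < ε.

δ = min(2, √2·ε)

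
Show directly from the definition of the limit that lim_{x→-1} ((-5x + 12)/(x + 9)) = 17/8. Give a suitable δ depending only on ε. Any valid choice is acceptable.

δ = min(4, (32/57)ε)

Fix ε > 0. We want δ > 0 with 0 < |x + 1| < δ ⇒ |(-5x + 12)/(x + 9) − (17/8)| < ε.
Combining over a common denominator, (-5x + 12)/(x + 9) − (17/8) = [(-5x + 12)·8 − 17·(x + 9)] / [8·(x + 9)] = -57(x + 1) / (8(x + 9)).
So |(-5x + 12)/(x + 9) − (17/8)| = 57|x + 1| / (8·|x + 9|).
Restrict δ ≤ 4. Then |x + 1| < 4 gives |x + 9| = |(x + 1) + 8| ≥ 8 − 4 = 4.
Hence |(-5x + 12)/(x + 9) − (17/8)| < 57|x + 1|/(8·4) = (57/32)|x + 1|, which is < ε once |x + 1| < (32/57)ε.
Take δ = min(4, (32/57)ε). Then 0 < |x + 1| < δ forces both bounds, so |(-5x + 12)/(x + 9) − (17/8)| < ε.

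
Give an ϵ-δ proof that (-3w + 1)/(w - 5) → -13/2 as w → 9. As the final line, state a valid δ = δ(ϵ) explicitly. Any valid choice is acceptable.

Let ϵ > 0 be given. We want δ > 0 with 0 < |w − 9| < δ ⇒ |(-3w + 1)/(w - 5) + 13/2| < ϵ.
Combining over a common denominator, (-3w + 1)/(w - 5) + 13/2 = [(-3w + 1)·4 − (-26)·(w - 5)] / [4·(w - 5)] = 14(w − 9) / (4(w - 5)).
So |(-3w + 1)/(w - 5) + 13/2| = 14|w − 9| / (4·|w − 5|).
Require δ ≤ 2, so |w − 5| ≥ |4| − |w − 9| > 4 − 2 = 2.
Hence |(-3w + 1)/(w - 5) + 13/2| < 14|w − 9|/(4·2) = (7/4)|w − 9|, which is < ϵ once |w − 9| < (4/7)ϵ.
Take δ = min(2, (4/7)ϵ). Then 0 < |w − 9| < δ forces both bounds, so |(-3w + 1)/(w - 5) + 13/2| < ϵ.

δ = min(2, (4/7)ϵ)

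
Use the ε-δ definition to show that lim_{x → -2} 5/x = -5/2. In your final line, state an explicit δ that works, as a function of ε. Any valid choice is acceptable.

δ = min(1, (2/5)ε)

Suppose ε > 0. We seek δ > 0 such that 0 < |x + 2| < δ implies |5/x + 5/2| < ε.
|5/x + 5/2| = 5·|-2 − x|/(2·|x|) = 5|x + 2|/(2|x|).
Restrict δ ≤ 1. Then |x + 2| < 1 gives |x| > 1, so 2|x| > 2.
Then |5/x + 5/2| < 5|x + 2|/2, which is < ε when |x + 2| < (2/5)ε.
Take δ = min(1, (2/5)ε). Then 0 < |x + 2| < δ gives both |x + 2| < 1 and |x + 2| < (2/5)ε, so |5/x + 5/2| < ε.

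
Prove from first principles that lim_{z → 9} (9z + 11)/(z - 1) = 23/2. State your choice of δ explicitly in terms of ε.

Let ε > 0 be given. We want δ > 0 with 0 < |z − 9| < δ ⇒ |(9z + 11)/(z - 1) − (23/2)| < ε.
Combining over a common denominator, (9z + 11)/(z - 1) − (23/2) = [(9z + 11)·8 − 92·(z - 1)] / [8·(z - 1)] = -20(z − 9) / (8(z - 1)).
So |(9z + 11)/(z - 1) − (23/2)| = 20|z − 9| / (8·|z − 1|).
Require δ ≤ 4, so |z − 1| ≥ |8| − |z − 9| > 8 − 4 = 4.
Hence |(9z + 11)/(z - 1) − (23/2)| < 20|z − 9|/(8·4) = (5/8)|z − 9|, which is < ε once |z − 9| < (8/5)ε.
Take δ = min(4, (8/5)ε). Then 0 < |z − 9| < δ forces both bounds, so |(9z + 11)/(z - 1) − (23/2)| < ε.

δ = min(4, (8/5)ε)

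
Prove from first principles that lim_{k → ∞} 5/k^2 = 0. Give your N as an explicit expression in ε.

Suppose ε > 0. For k ≥ 1, |5/k^2 − 0| = 5/k^2.
5/k^2 < ε ⇔ k^2 > 5/ε ⇔ k > (5/ε)^{1/2}.
Take N = (5/ε)^{1/2}. Then k > N implies 5/k^2 < ε.

N = (5/ε)^{1/2}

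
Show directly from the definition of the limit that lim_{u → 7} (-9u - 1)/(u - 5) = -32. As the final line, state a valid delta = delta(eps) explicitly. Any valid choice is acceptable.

delta = min(1, (1/23)eps)

Fix eps > 0. We want delta > 0 with 0 < |u − 7| < delta ⇒ |(-9u - 1)/(u - 5) + 32| < eps.
Combining over a common denominator, (-9u - 1)/(u - 5) + 32 = [(-9u - 1)·2 − (-64)·(u - 5)] / [2·(u - 5)] = 46(u − 7) / (2(u - 5)).
So |(-9u - 1)/(u - 5) + 32| = 46|u − 7| / (2·|u − 5|).
Require delta ≤ 1, so |u − 5| ≥ |2| − |u − 7| > 2 − 1 = 1.
Hence |(-9u - 1)/(u - 5) + 32| < 46|u − 7|/(2·1) = 23|u − 7|, which is < eps once |u − 7| < (1/23)eps.
Take delta = min(1, (1/23)eps). Then 0 < |u − 7| < delta forces both bounds, so |(-9u - 1)/(u - 5) + 32| < eps.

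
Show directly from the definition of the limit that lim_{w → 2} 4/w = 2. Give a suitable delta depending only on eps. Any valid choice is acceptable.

Fix eps > 0. We seek delta > 0 such that 0 < |w − 2| < delta implies |4/w − 2| < eps.
|4/w − 2| = 4·|2 − w|/(2·|w|) = 4|w − 2|/(2|w|).
Restrict delta ≤ 1. Then |w − 2| < 1 gives |w| > 1, so 2|w| > 2.
Then |4/w − 2| < 4|w − 2|/2, which is < eps when |w − 2| < (1/2)eps.
Take delta = min(1, (1/2)eps). Then 0 < |w − 2| < delta gives both |w − 2| < 1 and |w − 2| < (1/2)eps, so |4/w − 2| < eps.

delta = min(1, (1/2)eps)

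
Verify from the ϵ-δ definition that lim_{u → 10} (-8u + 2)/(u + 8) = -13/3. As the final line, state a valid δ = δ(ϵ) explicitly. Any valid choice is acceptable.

Let ϵ > 0. We want δ > 0 with 0 < |u − 10| < δ ⇒ |(-8u + 2)/(u + 8) + 13/3| < ϵ.
Combining over a common denominator, (-8u + 2)/(u + 8) + 13/3 = [(-8u + 2)·18 − (-78)·(u + 8)] / [18·(u + 8)] = -66(u − 10) / (18(u + 8)).
So |(-8u + 2)/(u + 8) + 13/3| = 66|u − 10| / (18·|u + 8|).
Restrict δ ≤ 9. Then |u − 10| < 9 gives |u + 8| = |(u − 10) + 18| ≥ 18 − 9 = 9.
Hence |(-8u + 2)/(u + 8) + 13/3| < 66|u − 10|/(18·9) = (11/27)|u − 10|, which is < ϵ once |u − 10| < (27/11)ϵ.
Take δ = min(9, (27/11)ϵ). Then 0 < |u − 10| < δ forces both bounds, so |(-8u + 2)/(u + 8) + 13/3| < ϵ.

δ = min(9, (27/11)ϵ)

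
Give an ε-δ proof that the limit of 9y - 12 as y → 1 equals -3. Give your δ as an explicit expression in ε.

δ = ε/9

Let ε > 0. We need δ > 0 so that 0 < |y − 1| < δ implies |(9y - 12) + 3| < ε.
Since (9y - 12) + 3 = 9(y − 1), we have |(9y - 12) + 3| = 9|y − 1|.
So 9|y − 1| < ε exactly when |y − 1| < ε/9.
Take δ = ε/9. If 0 < |y − 1| < δ then |(9y - 12) + 3| = 9|y − 1| < 9·(ε/9) = ε.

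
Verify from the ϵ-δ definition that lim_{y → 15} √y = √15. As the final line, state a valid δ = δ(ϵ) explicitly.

Let ϵ > 0. We want δ > 0 such that 0 < |y − 15| < δ implies |√y − √15| < ϵ.
Multiplying by the conjugate, |√y − √15| = |y − 15|/(√y + √15).
Restrict δ ≤ 15 so that |y − 15| < 15 forces y > 0, and then √y + √15 > √15.
Hence |√y − √15| < |y − 15|/√15, which is < ϵ once |y − 15| < √15·ϵ.
Take δ = min(15, √15·ϵ). If 0 < |y − 15| < δ then y > 0 and |√y − √15| < |y − 15|/√15 < ϵ.

δ = min(15, √15·ϵ)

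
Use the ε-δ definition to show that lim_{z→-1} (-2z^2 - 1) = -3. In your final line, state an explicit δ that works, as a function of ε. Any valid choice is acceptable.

Suppose ε > 0. We want δ > 0 such that 0 < |z + 1| < δ implies |(-2z^2 - 1) + 3| < ε.
(-2z^2 - 1) + 3 = -2z^2 + 2 = (z + 1)(-2z + 2).
So |(-2z^2 - 1) + 3| = |z + 1|·|-2z + 2|.
Require δ ≤ 1. Then |z + 1| < 1 gives |z| < 2, and by the triangle inequality |-2z + 2| ≤ 2·2 + 2 = 6.
Hence |(-2z^2 - 1) + 3| ≤ 6|z + 1| < ε provided |z + 1| < ε/6.
Take δ = min(1, ε/6). Then 0 < |z + 1| < δ gives both |z + 1| < 1 and |z + 1| < ε/6, so |(-2z^2 - 1) + 3| < ε.

δ = min(1, ε/6)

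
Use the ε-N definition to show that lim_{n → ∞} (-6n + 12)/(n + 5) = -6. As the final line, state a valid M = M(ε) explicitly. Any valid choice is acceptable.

M = 42/ε

Fix ε > 0. For n ≥ 1, |(-6n + 12)/(n + 5) + 6| = |42|/((n + 5)) = 42/((n + 5)).
Since n + 5 ≥ n for n ≥ 1, this is ≤ 42/(n) = 42/n.
So |(-6n + 12)/(n + 5) + 6| < ε whenever n > 42/ε.
Take M = 42/ε. If n > M then |(-6n + 12)/(n + 5) + 6| ≤ 42/n < ε.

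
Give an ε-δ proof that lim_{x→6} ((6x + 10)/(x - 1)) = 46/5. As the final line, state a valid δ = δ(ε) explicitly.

Fix ε > 0. We want δ > 0 with 0 < |x − 6| < δ ⇒ |(6x + 10)/(x - 1) − (46/5)| < ε.
Combining over a common denominator, (6x + 10)/(x - 1) − (46/5) = [(6x + 10)·5 − 46·(x - 1)] / [5·(x - 1)] = -16(x − 6) / (5(x - 1)).
So |(6x + 10)/(x - 1) − (46/5)| = 16|x − 6| / (5·|x − 1|).
Require δ ≤ 5/2, so |x − 1| ≥ |5| − |x − 6| > 5 − 5/2 = 5/2.
Hence |(6x + 10)/(x - 1) − (46/5)| < 16|x − 6|/(5·(5/2)) = (32/25)|x − 6|, which is < ε once |x − 6| < (25/32)ε.
Take δ = min(5/2, (25/32)ε). Then 0 < |x − 6| < δ forces both bounds, so |(6x + 10)/(x - 1) − (46/5)| < ε.

δ = min(5/2, (25/32)ε)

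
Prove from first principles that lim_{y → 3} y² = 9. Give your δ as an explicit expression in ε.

δ = min(2, ε/8)

Fix ε > 0. We seek δ > 0 with 0 < |y − 3| < δ ⇒ |y² − 9| < ε.
Factor: y² − 9 = (y − 3)(y + 3), so |y² − 9| = |y − 3|·|y + 3|.
Impose δ ≤ 2 so that |y| < 5; then |y + 3| ≤ 8.
Hence |y² − 9| ≤ 8|y − 3|, which is < ε once |y − 3| < ε/8.
Take δ = min(2, ε/8). If 0 < |y − 3| < δ then both bounds hold and |y² − 9| ≤ 8|y − 3| < 8·(ε/8) = ε.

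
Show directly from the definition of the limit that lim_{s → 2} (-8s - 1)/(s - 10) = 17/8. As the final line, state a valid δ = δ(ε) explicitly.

δ = min(4, (32/81)ε)

Suppose ε > 0. We want δ > 0 with 0 < |s − 2| < δ ⇒ |(-8s - 1)/(s - 10) − (17/8)| < ε.
Combining over a common denominator, (-8s - 1)/(s - 10) − (17/8) = [(-8s - 1)·(-8) − (-17)·(s - 10)] / [(-8)·(s - 10)] = 81(s − 2) / ((-8)(s - 10)).
So |(-8s - 1)/(s - 10) − (17/8)| = 81|s − 2| / (8·|s − 10|).
Restrict δ ≤ 4. Then |s − 2| < 4 gives |s − 10| = |(s − 2) + (-8)| ≥ 8 − 4 = 4.
Hence |(-8s - 1)/(s - 10) − (17/8)| < 81|s − 2|/(8·4) = (81/32)|s − 2|, which is < ε once |s − 2| < (32/81)ε.
Take δ = min(4, (32/81)ε). Then 0 < |s − 2| < δ forces both bounds, so |(-8s - 1)/(s - 10) − (17/8)| < ε.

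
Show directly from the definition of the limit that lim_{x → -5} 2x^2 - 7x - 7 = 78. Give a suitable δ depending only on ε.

δ = min(1, ε/29)

Suppose ε > 0. We want δ > 0 such that 0 < |x + 5| < δ implies |(2x^2 - 7x - 7) − 78| < ε.
(2x^2 - 7x - 7) − 78 = 2x^2 - 7x - 85 = (x + 5)(2x - 17).
So |(2x^2 - 7x - 7) − 78| = |x + 5|·|2x - 17|.
Require δ ≤ 1. Then |x + 5| < 1 gives |x| < 6, and by the triangle inequality |2x - 17| ≤ 2·6 + 17 = 29.
Hence |(2x^2 - 7x - 7) − 78| ≤ 29|x + 5| < ε provided |x + 5| < ε/29.
Take δ = min(1, ε/29). Then 0 < |x + 5| < δ gives both |x + 5| < 1 and |x + 5| < ε/29, so |(2x^2 - 7x - 7) − 78| < ε.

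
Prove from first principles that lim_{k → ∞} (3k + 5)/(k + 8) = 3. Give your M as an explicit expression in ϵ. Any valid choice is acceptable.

M = 19/ϵ

Let ϵ > 0 be given. For k ≥ 1, |(3k + 5)/(k + 8) − 3| = |-19|/((k + 8)) = 19/((k + 8)).
Since k + 8 ≥ k for k ≥ 1, this is ≤ 19/(k) = 19/k.
So |(3k + 5)/(k + 8) − 3| < ϵ whenever k > 19/ϵ.
Take M = 19/ϵ. If k > M then |(3k + 5)/(k + 8) − 3| ≤ 19/k < ϵ.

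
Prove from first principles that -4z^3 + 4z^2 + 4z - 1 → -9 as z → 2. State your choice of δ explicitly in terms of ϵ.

δ = min(1, ϵ/52)

Fix ϵ > 0. We want δ > 0 such that 0 < |z − 2| < δ implies |(-4z^3 + 4z^2 + 4z - 1) + 9| < ϵ.
(-4z^3 + 4z^2 + 4z - 1) + 9 = -4z^3 + 4z^2 + 4z + 8 = (z − 2)(-4z^2 - 4z - 4).
So |(-4z^3 + 4z^2 + 4z - 1) + 9| = |z − 2|·|-4z^2 - 4z - 4|.
Require δ ≤ 1. Then |z − 2| < 1 gives |z| < 3, and by the triangle inequality |-4z^2 - 4z - 4| ≤ 4·3^2 + 4·3 + 4 = 52.
Hence |(-4z^3 + 4z^2 + 4z - 1) + 9| ≤ 52|z − 2| < ϵ provided |z − 2| < ϵ/52.
Choosing δ = min(1, ϵ/52) ensures both conditions, hence |(-4z^3 + 4z^2 + 4z - 1) + 9| < ϵ.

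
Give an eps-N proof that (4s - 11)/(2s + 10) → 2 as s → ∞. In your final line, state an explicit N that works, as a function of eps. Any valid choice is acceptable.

Let eps > 0 be given. We seek N > 0 such that s > N implies |(4s - 11)/(2s + 10) − 2| < eps.
(4s - 11)/(2s + 10) − 2 = (2(4s - 11) − 4(2s + 10)) / (2(2s + 10)) = -62/(2(2s + 10)).
For s > 0 we have 2s + 10 > 2s, so |(4s - 11)/(2s + 10) − 2| = 62/(2(2s + 10)) < 62/(2·2s) = (31/2)/s.
Thus |(4s - 11)/(2s + 10) − 2| < eps whenever s > (31/2)/eps.
Take N = (31/2)/eps. If s > N then |(4s - 11)/(2s + 10) − 2| < (31/2)/s < eps.

N = (31/2)/eps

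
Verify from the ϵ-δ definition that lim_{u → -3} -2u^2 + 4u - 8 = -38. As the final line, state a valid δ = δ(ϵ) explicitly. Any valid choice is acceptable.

δ = min(2, ϵ/20)

Suppose ϵ > 0. We want δ > 0 such that 0 < |u + 3| < δ implies |(-2u^2 + 4u - 8) + 38| < ϵ.
(-2u^2 + 4u - 8) + 38 = -2u^2 + 4u + 30 = (u + 3)(-2u + 10).
So |(-2u^2 + 4u - 8) + 38| = |u + 3|·|-2u + 10|.
Require δ ≤ 2. Then |u + 3| < 2 gives |u| < 5, and by the triangle inequality |-2u + 10| ≤ 2·5 + 10 = 20.
Hence |(-2u^2 + 4u - 8) + 38| ≤ 20|u + 3| < ϵ provided |u + 3| < ϵ/20.
Take δ = min(2, ϵ/20). Then 0 < |u + 3| < δ gives both |u + 3| < 2 and |u + 3| < ϵ/20, so |(-2u^2 + 4u - 8) + 38| < ϵ.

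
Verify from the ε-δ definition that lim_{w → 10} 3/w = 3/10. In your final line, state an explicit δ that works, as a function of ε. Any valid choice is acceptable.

Suppose ε > 0. We seek δ > 0 such that 0 < |w − 10| < δ implies |3/w − (3/10)| < ε.
|3/w − (3/10)| = 3·|10 − w|/(10·|w|) = 3|w − 10|/(10|w|).
Require δ ≤ 5 so that |w| > 10 − 5 = 5, hence 10|w| > 50.
Then |3/w − (3/10)| < 3|w − 10|/50, which is < ε when |w − 10| < (50/3)ε.
Take δ = min(5, (50/3)ε). Then 0 < |w − 10| < δ gives both |w − 10| < 5 and |w − 10| < (50/3)ε, so |3/w − (3/10)| < ε.

δ = min(5, (50/3)ε)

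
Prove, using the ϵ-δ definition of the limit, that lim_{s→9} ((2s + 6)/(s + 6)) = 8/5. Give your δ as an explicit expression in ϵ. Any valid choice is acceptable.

Let ϵ > 0. We want δ > 0 with 0 < |s − 9| < δ ⇒ |(2s + 6)/(s + 6) − (8/5)| < ϵ.
Combining over a common denominator, (2s + 6)/(s + 6) − (8/5) = [(2s + 6)·15 − 24·(s + 6)] / [15·(s + 6)] = 6(s − 9) / (15(s + 6)).
So |(2s + 6)/(s + 6) − (8/5)| = 6|s − 9| / (15·|s + 6|).
Require δ ≤ 15/2, so |s + 6| ≥ |15| − |s − 9| > 15 − 15/2 = 15/2.
Hence |(2s + 6)/(s + 6) − (8/5)| < 6|s − 9|/(15·(15/2)) = (4/75)|s − 9|, which is < ϵ once |s − 9| < (75/4)ϵ.
Take δ = min(15/2, (75/4)ϵ). Then 0 < |s − 9| < δ forces both bounds, so |(2s + 6)/(s + 6) − (8/5)| < ϵ.

δ = min(15/2, (75/4)ϵ)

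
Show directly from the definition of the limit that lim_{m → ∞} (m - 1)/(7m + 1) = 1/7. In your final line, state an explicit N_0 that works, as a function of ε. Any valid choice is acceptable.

Fix ε > 0. For m ≥ 1, |(m - 1)/(7m + 1) − (1/7)| = |-8|/(7(7m + 1)) = 8/(7(7m + 1)).
Since 7m + 1 ≥ 7m for m ≥ 1, this is ≤ 8/(7·7m) = (8/49)/m.
So |(m - 1)/(7m + 1) − (1/7)| < ε whenever m > (8/49)/ε.
Take N_0 = (8/49)/ε. If m > N_0 then |(m - 1)/(7m + 1) − (1/7)| ≤ (8/49)/m < ε.

N_0 = (8/49)/ε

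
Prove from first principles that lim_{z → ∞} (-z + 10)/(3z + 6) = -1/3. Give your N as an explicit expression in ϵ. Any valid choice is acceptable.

Fix ϵ > 0. We seek N > 0 such that z > N implies |(-z + 10)/(3z + 6) + 1/3| < ϵ.
(-z + 10)/(3z + 6) + 1/3 = (3(-z + 10) − (-1)(3z + 6)) / (3(3z + 6)) = 36/(3(3z + 6)).
For z > 0 we have 3z + 6 > 3z, so |(-z + 10)/(3z + 6) + 1/3| = 36/(3(3z + 6)) < 36/(3·3z) = 4/z.
Thus |(-z + 10)/(3z + 6) + 1/3| < ϵ whenever z > 4/ϵ.
Take N = 4/ϵ. If z > N then |(-z + 10)/(3z + 6) + 1/3| < 4/z < ϵ.

N = 4/ϵ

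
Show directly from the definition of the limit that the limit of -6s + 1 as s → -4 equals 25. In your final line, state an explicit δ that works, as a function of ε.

Suppose ε > 0. We need δ > 0 so that 0 < |s + 4| < δ implies |(-6s + 1) − 25| < ε.
Since (-6s + 1) − 25 = -6(s + 4), we have |(-6s + 1) − 25| = 6|s + 4|.
So 6|s + 4| < ε exactly when |s + 4| < ε/6.
Choosing δ = ε/6 gives |(-6s + 1) − 25| = 6|s + 4| < ε whenever |s + 4| < δ.

δ = ε/6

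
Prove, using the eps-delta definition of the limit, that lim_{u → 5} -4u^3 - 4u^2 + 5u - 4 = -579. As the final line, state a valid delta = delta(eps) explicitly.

Fix eps > 0. We want delta > 0 such that 0 < |u − 5| < delta implies |(-4u^3 - 4u^2 + 5u - 4) + 579| < eps.
(-4u^3 - 4u^2 + 5u - 4) + 579 = -4u^3 - 4u^2 + 5u + 575 = (u − 5)(-4u^2 - 24u - 115).
So |(-4u^3 - 4u^2 + 5u - 4) + 579| = |u − 5|·|-4u^2 - 24u - 115|.
Require delta ≤ 1. Then |u − 5| < 1 gives |u| < 6, and by the triangle inequality |-4u^2 - 24u - 115| ≤ 4·6^2 + 24·6 + 115 = 403.
Hence |(-4u^3 - 4u^2 + 5u - 4) + 579| ≤ 403|u − 5| < eps provided |u − 5| < eps/403.
Choosing delta = min(1, eps/403) ensures both conditions, hence |(-4u^3 - 4u^2 + 5u - 4) + 579| < eps.

delta = min(1, eps/403)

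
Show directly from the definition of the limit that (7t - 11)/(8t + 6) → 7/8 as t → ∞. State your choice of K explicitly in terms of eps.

Let eps > 0 be given. We seek K > 0 such that t > K implies |(7t - 11)/(8t + 6) − (7/8)| < eps.
(7t - 11)/(8t + 6) − (7/8) = (8(7t - 11) − 7(8t + 6)) / (8(8t + 6)) = -130/(8(8t + 6)).
For t > 0 we have 8t + 6 > 8t, so |(7t - 11)/(8t + 6) − (7/8)| = 130/(8(8t + 6)) < 130/(8·8t) = (65/32)/t.
Thus |(7t - 11)/(8t + 6) − (7/8)| < eps whenever t > (65/32)/eps.
Take K = (65/32)/eps. If t > K then |(7t - 11)/(8t + 6) − (7/8)| < (65/32)/t < eps.

K = (65/32)/eps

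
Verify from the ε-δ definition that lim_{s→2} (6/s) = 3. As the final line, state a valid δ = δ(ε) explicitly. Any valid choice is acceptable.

δ = min(1, (1/3)ε)

Let ε > 0 be given. We seek δ > 0 such that 0 < |s − 2| < δ implies |6/s − 3| < ε.
|6/s − 3| = 6·|2 − s|/(2·|s|) = 6|s − 2|/(2|s|).
Require δ ≤ 1 so that |s| > 2 − 1 = 1, hence 2|s| > 2.
Then |6/s − 3| < 6|s − 2|/2, which is < ε when |s − 2| < (1/3)ε.
Take δ = min(1, (1/3)ε). Then 0 < |s − 2| < δ gives both |s − 2| < 1 and |s − 2| < (1/3)ε, so |6/s − 3| < ε.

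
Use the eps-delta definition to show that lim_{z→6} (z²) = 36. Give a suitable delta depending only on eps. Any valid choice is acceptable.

Let eps > 0 be given. We seek delta > 0 with 0 < |z − 6| < delta ⇒ |z² − 36| < eps.
Factor: z² − 36 = (z − 6)(z + 6), so |z² − 36| = |z − 6|·|z + 6|.
Impose delta ≤ 1 so that |z| < 7; then |z + 6| ≤ 13.
Hence |z² − 36| ≤ 13|z − 6|, which is < eps once |z − 6| < eps/13.
Take delta = min(1, eps/13). If 0 < |z − 6| < delta then both bounds hold and |z² − 36| ≤ 13|z − 6| < 13·(eps/13) = eps.

delta = min(1, eps/13)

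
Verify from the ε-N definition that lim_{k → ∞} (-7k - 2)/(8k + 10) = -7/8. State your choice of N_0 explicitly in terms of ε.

Let ε > 0. For k ≥ 1, |(-7k - 2)/(8k + 10) + 7/8| = |54|/(8(8k + 10)) = 54/(8(8k + 10)).
Since 8k + 10 ≥ 8k for k ≥ 1, this is ≤ 54/(8·8k) = (27/32)/k.
So |(-7k - 2)/(8k + 10) + 7/8| < ε whenever k > (27/32)/ε.
Take N_0 = (27/32)/ε. If k > N_0 then |(-7k - 2)/(8k + 10) + 7/8| ≤ (27/32)/k < ε.

N_0 = (27/32)/ε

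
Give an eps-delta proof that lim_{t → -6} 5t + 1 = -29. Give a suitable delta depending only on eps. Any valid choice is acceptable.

delta = eps/5

Let eps > 0. We need delta > 0 so that 0 < |t + 6| < delta implies |(5t + 1) + 29| < eps.
|(5t + 1) + 29| = |5t + 30| = 5|t + 6|.
Thus it suffices that |t + 6| < eps/5.
Take delta = eps/5. If 0 < |t + 6| < delta then |(5t + 1) + 29| = 5|t + 6| < 5·(eps/5) = eps.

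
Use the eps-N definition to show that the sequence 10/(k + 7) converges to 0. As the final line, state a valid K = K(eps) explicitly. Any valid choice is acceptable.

K = 10/eps

Fix eps > 0. For k ≥ 1, |10/(k + 7) − 0| = 10/(k + 7) ≤ 10/k.
We need 10/k < eps, i.e. k > 10/eps.
Take K = 10/eps. If k > K then |10/(k + 7)| ≤ 10/k < eps.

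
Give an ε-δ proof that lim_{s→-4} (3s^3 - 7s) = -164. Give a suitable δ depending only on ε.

Let ε > 0 be given. We want δ > 0 such that 0 < |s + 4| < δ implies |(3s^3 - 7s) + 164| < ε.
(3s^3 - 7s) + 164 = 3s^3 - 7s + 164 = (s + 4)(3s^2 - 12s + 41).
So |(3s^3 - 7s) + 164| = |s + 4|·|3s^2 - 12s + 41|.
Assume first that |s + 4| < 2, so |s| < 6. Then |3s^2 - 12s + 41| ≤ 3·6^2 + 12·6 + 41 = 221.
Hence |(3s^3 - 7s) + 164| ≤ 221|s + 4| < ε provided |s + 4| < ε/221.
Choosing δ = min(2, ε/221) ensures both conditions, hence |(3s^3 - 7s) + 164| < ε.

δ = min(2, ε/221)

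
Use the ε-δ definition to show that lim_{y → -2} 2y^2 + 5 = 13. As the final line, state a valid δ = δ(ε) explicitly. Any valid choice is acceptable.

Suppose ε > 0. We want δ > 0 such that 0 < |y + 2| < δ implies |(2y^2 + 5) − 13| < ε.
(2y^2 + 5) − 13 = 2y^2 - 8 = (y + 2)(2y - 4).
So |(2y^2 + 5) − 13| = |y + 2|·|2y - 4|.
Require δ ≤ 1. Then |y + 2| < 1 gives |y| < 3, and by the triangle inequality |2y - 4| ≤ 2·3 + 4 = 10.
Hence |(2y^2 + 5) − 13| ≤ 10|y + 2| < ε provided |y + 2| < ε/10.
Choosing δ = min(1, ε/10) ensures both conditions, hence |(2y^2 + 5) − 13| < ε.

δ = min(1, ε/10)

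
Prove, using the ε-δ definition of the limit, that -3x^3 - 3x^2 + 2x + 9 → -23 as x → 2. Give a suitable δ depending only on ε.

Let ε > 0 be given. We want δ > 0 such that 0 < |x − 2| < δ implies |(-3x^3 - 3x^2 + 2x + 9) + 23| < ε.
(-3x^3 - 3x^2 + 2x + 9) + 23 = -3x^3 - 3x^2 + 2x + 32 = (x − 2)(-3x^2 - 9x - 16).
So |(-3x^3 - 3x^2 + 2x + 9) + 23| = |x − 2|·|-3x^2 - 9x - 16|.
Require δ ≤ 1. Then |x − 2| < 1 gives |x| < 3, and by the triangle inequality |-3x^2 - 9x - 16| ≤ 3·3^2 + 9·3 + 16 = 70.
Hence |(-3x^3 - 3x^2 + 2x + 9) + 23| ≤ 70|x − 2| < ε provided |x − 2| < ε/70.
Take δ = min(1, ε/70). Then 0 < |x − 2| < δ gives both |x − 2| < 1 and |x − 2| < ε/70, so |(-3x^3 - 3x^2 + 2x + 9) + 23| < ε.

δ = min(1, ε/70)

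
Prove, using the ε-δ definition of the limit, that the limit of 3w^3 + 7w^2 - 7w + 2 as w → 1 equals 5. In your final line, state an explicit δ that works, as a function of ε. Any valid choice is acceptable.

Let ε > 0 be given. We want δ > 0 such that 0 < |w − 1| < δ implies |(3w^3 + 7w^2 - 7w + 2) − 5| < ε.
(3w^3 + 7w^2 - 7w + 2) − 5 = 3w^3 + 7w^2 - 7w - 3 = (w − 1)(3w^2 + 10w + 3).
So |(3w^3 + 7w^2 - 7w + 2) − 5| = |w − 1|·|3w^2 + 10w + 3|.
Require δ ≤ 1. Then |w − 1| < 1 gives |w| < 2, and by the triangle inequality |3w^2 + 10w + 3| ≤ 3·2^2 + 10·2 + 3 = 35.
Hence |(3w^3 + 7w^2 - 7w + 2) − 5| ≤ 35|w − 1| < ε provided |w − 1| < ε/35.
Take δ = min(1, ε/35). Then 0 < |w − 1| < δ gives both |w − 1| < 1 and |w − 1| < ε/35, so |(3w^3 + 7w^2 - 7w + 2) − 5| < ε.

δ = min(1, ε/35)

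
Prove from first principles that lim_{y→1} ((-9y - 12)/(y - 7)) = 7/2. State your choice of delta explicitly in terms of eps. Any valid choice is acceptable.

delta = min(3, (6/25)eps)

Suppose eps > 0. We want delta > 0 with 0 < |y − 1| < delta ⇒ |(-9y - 12)/(y - 7) − (7/2)| < eps.
Combining over a common denominator, (-9y - 12)/(y - 7) − (7/2) = [(-9y - 12)·(-6) − (-21)·(y - 7)] / [(-6)·(y - 7)] = 75(y − 1) / ((-6)(y - 7)).
So |(-9y - 12)/(y - 7) − (7/2)| = 75|y − 1| / (6·|y − 7|).
Restrict delta ≤ 3. Then |y − 1| < 3 gives |y − 7| = |(y − 1) + (-6)| ≥ 6 − 3 = 3.
Hence |(-9y - 12)/(y - 7) − (7/2)| < 75|y − 1|/(6·3) = (25/6)|y − 1|, which is < eps once |y − 1| < (6/25)eps.
Take delta = min(3, (6/25)eps). Then 0 < |y − 1| < delta forces both bounds, so |(-9y - 12)/(y - 7) − (7/2)| < eps.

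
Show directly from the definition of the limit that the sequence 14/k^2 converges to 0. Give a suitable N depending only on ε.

Suppose ε > 0. For k ≥ 1, |14/k^2 − 0| = 14/k^2.
14/k^2 < ε ⇔ k^2 > 14/ε ⇔ k > (14/ε)^{1/2}.
Take N = (14/ε)^{1/2}. Then k > N implies 14/k^2 < ε.

N = (14/ε)^{1/2}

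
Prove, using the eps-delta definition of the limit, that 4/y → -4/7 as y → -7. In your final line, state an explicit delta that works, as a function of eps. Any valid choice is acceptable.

delta = min(7/2, (49/8)eps)

Fix eps > 0. We seek delta > 0 such that 0 < |y + 7| < delta implies |4/y + 4/7| < eps.
|4/y + 4/7| = 4·|-7 − y|/(7·|y|) = 4|y + 7|/(7|y|).
Restrict delta ≤ 7/2. Then |y + 7| < 7/2 gives |y| > 7/2, so 7|y| > 49/2.
Then |4/y + 4/7| < 4|y + 7|/(49/2), which is < eps when |y + 7| < (49/8)eps.
Take delta = min(7/2, (49/8)eps). Then 0 < |y + 7| < delta gives both |y + 7| < 7/2 and |y + 7| < (49/8)eps, so |4/y + 4/7| < eps.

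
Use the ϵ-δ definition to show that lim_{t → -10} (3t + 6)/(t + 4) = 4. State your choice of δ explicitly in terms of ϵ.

Fix ϵ > 0. We want δ > 0 with 0 < |t + 10| < δ ⇒ |(3t + 6)/(t + 4) − 4| < ϵ.
Combining over a common denominator, (3t + 6)/(t + 4) − 4 = [(3t + 6)·(-6) − (-24)·(t + 4)] / [(-6)·(t + 4)] = 6(t + 10) / ((-6)(t + 4)).
So |(3t + 6)/(t + 4) − 4| = 6|t + 10| / (6·|t + 4|).
Require δ ≤ 3, so |t + 4| ≥ |-6| − |t + 10| > 6 − 3 = 3.
Hence |(3t + 6)/(t + 4) − 4| < 6|t + 10|/(6·3) = (1/3)|t + 10|, which is < ϵ once |t + 10| < 3ϵ.
Take δ = min(3, 3ϵ). Then 0 < |t + 10| < δ forces both bounds, so |(3t + 6)/(t + 4) − 4| < ϵ.

δ = min(3, 3ϵ)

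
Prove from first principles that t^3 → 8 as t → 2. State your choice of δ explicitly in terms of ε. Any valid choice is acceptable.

Let ε > 0. We seek δ > 0 with 0 < |t − 2| < δ ⇒ |t^3 − 8| < ε.
Factor: t^3 − 8 = (t − 2)(t^2 + 2t + 4), so |t^3 − 8| = |t − 2|·|t^2 + 2t + 4|.
Restrict δ ≤ 1. Then |t − 2| < 1 gives |t| < 3, so by the triangle inequality |t^2 + 2t + 4| ≤ 3^2 + 2·3 + 4 = 19.
Hence |t^3 − 8| ≤ 19|t − 2|, which is < ε once |t − 2| < ε/19.
Take δ = min(1, ε/19). If 0 < |t − 2| < δ then both bounds hold and |t^3 − 8| ≤ 19|t − 2| < 19·(ε/19) = ε.

δ = min(1, ε/19)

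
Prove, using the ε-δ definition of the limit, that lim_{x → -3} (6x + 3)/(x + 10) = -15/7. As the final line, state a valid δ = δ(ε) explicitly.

δ = min(7/2, (49/114)ε)

Suppose ε > 0. We want δ > 0 with 0 < |x + 3| < δ ⇒ |(6x + 3)/(x + 10) + 15/7| < ε.
Combining over a common denominator, (6x + 3)/(x + 10) + 15/7 = [(6x + 3)·7 − (-15)·(x + 10)] / [7·(x + 10)] = 57(x + 3) / (7(x + 10)).
So |(6x + 3)/(x + 10) + 15/7| = 57|x + 3| / (7·|x + 10|).
Restrict δ ≤ 7/2. Then |x + 3| < 7/2 gives |x + 10| = |(x + 3) + 7| ≥ 7 − 7/2 = 7/2.
Hence |(6x + 3)/(x + 10) + 15/7| < 57|x + 3|/(7·(7/2)) = (114/49)|x + 3|, which is < ε once |x + 3| < (49/114)ε.
Take δ = min(7/2, (49/114)ε). Then 0 < |x + 3| < δ forces both bounds, so |(6x + 3)/(x + 10) + 15/7| < ε.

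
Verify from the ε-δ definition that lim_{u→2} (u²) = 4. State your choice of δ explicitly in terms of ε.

δ = min(1, ε/5)

Fix ε > 0. We seek δ > 0 with 0 < |u − 2| < δ ⇒ |u² − 4| < ε.
Factor: u² − 4 = (u − 2)(u + 2), so |u² − 4| = |u − 2|·|u + 2|.
Restrict δ ≤ 1. Then |u − 2| < 1 gives |u| < 3, so by the triangle inequality |u + 2| ≤ 3 + 2 = 5.
Hence |u² − 4| ≤ 5|u − 2|, which is < ε once |u − 2| < ε/5.
Take δ = min(1, ε/5). If 0 < |u − 2| < δ then both bounds hold and |u² − 4| ≤ 5|u − 2| < 5·(ε/5) = ε.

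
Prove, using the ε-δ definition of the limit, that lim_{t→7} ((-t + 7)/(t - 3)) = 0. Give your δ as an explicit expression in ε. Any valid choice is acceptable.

Suppose ε > 0. We want δ > 0 with 0 < |t − 7| < δ ⇒ |(-t + 7)/(t - 3) − 0| < ε.
Combining over a common denominator, (-t + 7)/(t - 3) − 0 = [(-t + 7)·4 − 0·(t - 3)] / [4·(t - 3)] = -4(t − 7) / (4(t - 3)).
So |(-t + 7)/(t - 3) − 0| = 4|t − 7| / (4·|t − 3|).
Require δ ≤ 2, so |t − 3| ≥ |4| − |t − 7| > 4 − 2 = 2.
Hence |(-t + 7)/(t - 3) − 0| < 4|t − 7|/(4·2) = (1/2)|t − 7|, which is < ε once |t − 7| < 2ε.
Take δ = min(2, 2ε). Then 0 < |t − 7| < δ forces both bounds, so |(-t + 7)/(t - 3) − 0| < ε.

δ = min(2, 2ε)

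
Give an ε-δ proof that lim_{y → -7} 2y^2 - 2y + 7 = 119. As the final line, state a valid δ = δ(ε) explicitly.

δ = min(1, ε/32)

Suppose ε > 0. We want δ > 0 such that 0 < |y + 7| < δ implies |(2y^2 - 2y + 7) − 119| < ε.
(2y^2 - 2y + 7) − 119 = 2y^2 - 2y - 112 = (y + 7)(2y - 16).
So |(2y^2 - 2y + 7) − 119| = |y + 7|·|2y - 16|.
Require δ ≤ 1. Then |y + 7| < 1 gives |y| < 8, and by the triangle inequality |2y - 16| ≤ 2·8 + 16 = 32.
Hence |(2y^2 - 2y + 7) − 119| ≤ 32|y + 7| < ε provided |y + 7| < ε/32.
Take δ = min(1, ε/32). Then 0 < |y + 7| < δ gives both |y + 7| < 1 and |y + 7| < ε/32, so |(2y^2 - 2y + 7) − 119| < ε.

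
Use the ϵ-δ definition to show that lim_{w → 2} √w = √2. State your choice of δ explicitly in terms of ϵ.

δ = min(2, √2·ϵ)

Let ϵ > 0. We want δ > 0 such that 0 < |w − 2| < δ implies |√w − √2| < ϵ.
Multiplying by the conjugate, |√w − √2| = |w − 2|/(√w + √2).
Restrict δ ≤ 2 so that |w − 2| < 2 forces w > 0, and then √w + √2 > √2.
Hence |√w − √2| < |w − 2|/√2, which is < ϵ once |w − 2| < √2·ϵ.
Take δ = min(2, √2·ϵ). If 0 < |w − 2| < δ then w > 0 and |√w − √2| < |w − 2|/√2 < ϵ.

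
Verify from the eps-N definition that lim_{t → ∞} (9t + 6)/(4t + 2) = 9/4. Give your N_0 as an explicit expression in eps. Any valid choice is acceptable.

Suppose eps > 0. We seek N_0 > 0 such that t > N_0 implies |(9t + 6)/(4t + 2) − (9/4)| < eps.
(9t + 6)/(4t + 2) − (9/4) = (4(9t + 6) − 9(4t + 2)) / (4(4t + 2)) = 6/(4(4t + 2)).
For t > 0 we have 4t + 2 > 4t, so |(9t + 6)/(4t + 2) − (9/4)| = 6/(4(4t + 2)) < 6/(4·4t) = (3/8)/t.
Thus |(9t + 6)/(4t + 2) − (9/4)| < eps whenever t > (3/8)/eps.
Take N_0 = (3/8)/eps. If t > N_0 then |(9t + 6)/(4t + 2) − (9/4)| < (3/8)/t < eps.

N_0 = (3/8)/eps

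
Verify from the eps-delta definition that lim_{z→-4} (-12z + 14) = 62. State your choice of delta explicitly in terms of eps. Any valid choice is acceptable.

delta = eps/12

Let eps > 0 be given. We need delta > 0 so that 0 < |z + 4| < delta implies |(-12z + 14) − 62| < eps.
|(-12z + 14) − 62| = |-12z - 48| = 12|z + 4|.
Thus it suffices that |z + 4| < eps/12.
Take delta = eps/12. If 0 < |z + 4| < delta then |(-12z + 14) − 62| = 12|z + 4| < 12·(eps/12) = eps.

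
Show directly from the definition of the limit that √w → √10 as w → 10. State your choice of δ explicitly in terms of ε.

Let ε > 0. We want δ > 0 such that 0 < |w − 10| < δ implies |√w − √10| < ε.
Multiplying by the conjugate, |√w − √10| = |w − 10|/(√w + √10).
Restrict δ ≤ 10 so that |w − 10| < 10 forces w > 0, and then √w + √10 > √10.
Hence |√w − √10| < |w − 10|/√10, which is < ε once |w − 10| < √10·ε.
Take δ = min(10, √10·ε). If 0 < |w − 10| < δ then w > 0 and |√w − √10| < |w − 10|/√10 < ε.

δ = min(10, √10·ε)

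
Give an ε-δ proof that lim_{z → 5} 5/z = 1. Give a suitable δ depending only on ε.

δ = min(5/2, (5/2)ε)

Fix ε > 0. We seek δ > 0 such that 0 < |z − 5| < δ implies |5/z − 1| < ε.
|5/z − 1| = 5·|5 − z|/(5·|z|) = 5|z − 5|/(5|z|).
Restrict δ ≤ 5/2. Then |z − 5| < 5/2 gives |z| > 5/2, so 5|z| > 25/2.
Then |5/z − 1| < 5|z − 5|/(25/2), which is < ε when |z − 5| < (5/2)ε.
Take δ = min(5/2, (5/2)ε). Then 0 < |z − 5| < δ gives both |z − 5| < 5/2 and |z − 5| < (5/2)ε, so |5/z − 1| < ε.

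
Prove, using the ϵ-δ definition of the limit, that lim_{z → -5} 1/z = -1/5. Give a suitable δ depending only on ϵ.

Suppose ϵ > 0. We seek δ > 0 such that 0 < |z + 5| < δ implies |1/z + 1/5| < ϵ.
|1/z + 1/5| = |-5 − z|/(5·|z|) = |z + 5|/(5|z|).
Restrict δ ≤ 5/2. Then |z + 5| < 5/2 gives |z| > 5/2, so 5|z| > 25/2.
Then |1/z + 1/5| < |z + 5|/(25/2), which is < ϵ when |z + 5| < (25/2)ϵ.
Take δ = min(5/2, (25/2)ϵ). Then 0 < |z + 5| < δ gives both |z + 5| < 5/2 and |z + 5| < (25/2)ϵ, so |1/z + 1/5| < ϵ.

δ = min(5/2, (25/2)ϵ)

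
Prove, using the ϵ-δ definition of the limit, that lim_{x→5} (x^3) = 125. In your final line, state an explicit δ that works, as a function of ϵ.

Suppose ϵ > 0. We seek δ > 0 with 0 < |x − 5| < δ ⇒ |x^3 − 125| < ϵ.
Factor: x^3 − 125 = (x − 5)(x^2 + 5x + 25), so |x^3 − 125| = |x − 5|·|x^2 + 5x + 25|.
Restrict δ ≤ 2. Then |x − 5| < 2 gives |x| < 7, so by the triangle inequality |x^2 + 5x + 25| ≤ 7^2 + 5·7 + 25 = 109.
Hence |x^3 − 125| ≤ 109|x − 5|, which is < ϵ once |x − 5| < ϵ/109.
Take δ = min(2, ϵ/109). If 0 < |x − 5| < δ then both bounds hold and |x^3 − 125| ≤ 109|x − 5| < 109·(ϵ/109) = ϵ.

δ = min(2, ϵ/109)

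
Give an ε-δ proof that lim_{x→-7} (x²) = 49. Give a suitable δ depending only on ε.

δ = min(1, ε/15)

Fix ε > 0. We seek δ > 0 with 0 < |x + 7| < δ ⇒ |x² − 49| < ε.
Factor: x² − 49 = (x + 7)(x - 7), so |x² − 49| = |x + 7|·|x - 7|.
Restrict δ ≤ 1. Then |x + 7| < 1 gives |x| < 8, so by the triangle inequality |x - 7| ≤ 8 + 7 = 15.
Hence |x² − 49| ≤ 15|x + 7|, which is < ε once |x + 7| < ε/15.
Take δ = min(1, ε/15). If 0 < |x + 7| < δ then both bounds hold and |x² − 49| ≤ 15|x + 7| < 15·(ε/15) = ε.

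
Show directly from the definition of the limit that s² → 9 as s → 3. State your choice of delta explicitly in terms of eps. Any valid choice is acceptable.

delta = min(1, eps/7)

Fix eps > 0. We seek delta > 0 with 0 < |s − 3| < delta ⇒ |s² − 9| < eps.
Factor: s² − 9 = (s − 3)(s + 3), so |s² − 9| = |s − 3|·|s + 3|.
Restrict delta ≤ 1. Then |s − 3| < 1 gives |s| < 4, so by the triangle inequality |s + 3| ≤ 4 + 3 = 7.
Hence |s² − 9| ≤ 7|s − 3|, which is < eps once |s − 3| < eps/7.
Take delta = min(1, eps/7). If 0 < |s − 3| < delta then both bounds hold and |s² − 9| ≤ 7|s − 3| < 7·(eps/7) = eps.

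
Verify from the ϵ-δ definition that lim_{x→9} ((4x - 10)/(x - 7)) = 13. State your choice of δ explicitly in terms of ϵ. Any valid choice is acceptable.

δ = min(1, (1/9)ϵ)

Fix ϵ > 0. We want δ > 0 with 0 < |x − 9| < δ ⇒ |(4x - 10)/(x - 7) − 13| < ϵ.
Combining over a common denominator, (4x - 10)/(x - 7) − 13 = [(4x - 10)·2 − 26·(x - 7)] / [2·(x - 7)] = -18(x − 9) / (2(x - 7)).
So |(4x - 10)/(x - 7) − 13| = 18|x − 9| / (2·|x − 7|).
Require δ ≤ 1, so |x − 7| ≥ |2| − |x − 9| > 2 − 1 = 1.
Hence |(4x - 10)/(x - 7) − 13| < 18|x − 9|/(2·1) = 9|x − 9|, which is < ϵ once |x − 9| < (1/9)ϵ.
Take δ = min(1, (1/9)ϵ). Then 0 < |x − 9| < δ forces both bounds, so |(4x - 10)/(x - 7) − 13| < ϵ.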